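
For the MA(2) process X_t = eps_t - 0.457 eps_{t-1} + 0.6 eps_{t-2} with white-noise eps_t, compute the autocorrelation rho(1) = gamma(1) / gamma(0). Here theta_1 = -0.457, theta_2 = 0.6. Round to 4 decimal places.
\rho(1) = -0.4661

For an MA(q) process with theta_0 = 1, the autocovariance is
  gamma(k) = sigma^2 * sum_{i=0..q-k} theta_i * theta_{i+k},
and rho(k) = gamma(k) / gamma(0). Sigma^2 cancels.
  numerator   = (1)*(-0.457) + (-0.457)*(0.6) = -0.7312.
  denominator = (1)^2 + (-0.457)^2 + (0.6)^2 = 1.568849.
  rho(1) = -0.7312 / 1.568849 = -0.4661.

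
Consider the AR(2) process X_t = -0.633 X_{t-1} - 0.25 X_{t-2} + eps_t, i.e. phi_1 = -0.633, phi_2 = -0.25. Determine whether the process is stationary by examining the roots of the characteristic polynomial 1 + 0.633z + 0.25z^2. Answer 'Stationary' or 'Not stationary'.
\text{Stationary}

The AR(p) characteristic polynomial is P(z) = 1 + 0.633z + 0.25z^2.
Stationarity requires all roots to lie outside the unit circle, i.e. |z| > 1 for every root.
Set 1 + (0.633) z + (0.25) z^2 = 0, i.e. a z^2 + b z + c = 0 with a = 0.25, b = 0.633, c = 1.
Discriminant D = b^2 - 4ac = (0.633)^2 - 4*(0.25)*1 = 0.400689 - (1) = -0.599311.
D < 0, so the roots are the complex-conjugate pair z = (-b +/- i sqrt(-D)) / (2a) = -1.266 +/- 1.5483i.
For a conjugate pair |z|^2 = z * conj(z) = (product of roots) = c/a = 1/(0.25) = 4, so |z| = sqrt(4) = 2 for both roots.
Moduli of all roots: 2.0000, 2.0000.
All moduli strictly greater than 1? Yes.
Verdict: Stationary.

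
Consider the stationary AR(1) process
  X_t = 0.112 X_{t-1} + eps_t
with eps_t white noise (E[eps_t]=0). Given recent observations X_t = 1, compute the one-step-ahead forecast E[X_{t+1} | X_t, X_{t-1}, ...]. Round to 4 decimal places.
E[X_{t+1} \mid \mathcal F_t] = 0.1120

For an AR(p) model X_t = c + sum_i phi_i X_{t-i} + eps_t, the
one-step-ahead conditional mean is
  E[X_{t+1} | X_t, ...] = c + sum_i phi_i X_{t+1-i}.
Substitute known values:
  E[X_{t+1} | ...] = (0.112) * (1)
                   = 0.1120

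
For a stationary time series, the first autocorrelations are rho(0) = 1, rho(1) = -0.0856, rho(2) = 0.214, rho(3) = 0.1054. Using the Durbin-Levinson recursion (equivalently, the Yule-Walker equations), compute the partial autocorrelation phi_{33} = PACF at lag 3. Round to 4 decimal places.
\phi_{33} = 0.1450

The PACF at lag k is phi_{kk}, the last component of the solution
to the Yule-Walker system G_k phi = r_k where
  (G_k)_{ij} = rho(|i - j|), (r_k)_i = rho(i), i,j = 1..k.
Equivalently, Durbin-Levinson gives phi_{kk} iteratively:
  phi_{11} = rho(1)
  phi_{kk} = [rho(k) - sum_{j=1..k-1} phi_{k-1,j} rho(k-j)]
            / [1 - sum_{j=1..k-1} phi_{k-1,j} rho(j)],
  phi_{k,j} = phi_{k-1,j} - phi_{kk} phi_{k-1,k-j},  j = 1..k-1.
Step k = 1:
  phi_11 = rho(1) = -0.0856.
Step k = 2:
  phi_22 = [rho(2) - phi_11 rho(1)] / [1 - phi_11 rho(1)] = [0.214 - (-0.0856)(-0.0856)] / [1 - (-0.0856)(-0.0856)]
         = 0.20667264 / 0.99267264 = 0.208198.
  Update: phi_21 = phi_11 - phi_22 phi_11 = -0.0856 - (0.208198)(-0.0856) = -0.067778.
Step k = 3:
  phi_33 = [rho(3) - phi_21 rho(2) - phi_22 rho(1)] / [1 - phi_21 rho(1) - phi_22 rho(2)]
    numerator   = 0.1054 - (-0.067778)(0.214) - (0.208198)(-0.0856) = 0.13772631
    denominator = 1 - (-0.067778)(-0.0856) - (0.208198)(0.214) = 0.94964377
  phi_33 = 0.13772631 / 0.94964377 = 0.145.
Therefore phi_{33} = 0.1450.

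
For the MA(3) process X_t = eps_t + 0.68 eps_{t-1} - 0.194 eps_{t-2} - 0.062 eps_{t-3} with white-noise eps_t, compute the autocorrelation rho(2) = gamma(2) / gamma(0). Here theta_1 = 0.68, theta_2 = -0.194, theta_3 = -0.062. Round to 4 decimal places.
\rho(2) = -0.1570

For an MA(q) process with theta_0 = 1, the autocovariance is
  gamma(k) = sigma^2 * sum_{i=0..q-k} theta_i * theta_{i+k},
and rho(k) = gamma(k) / gamma(0). Sigma^2 cancels.
  numerator   = (1)*(-0.194) + (0.68)*(-0.062) = -0.23616.
  denominator = (1)^2 + (0.68)^2 + (-0.194)^2 + (-0.062)^2 = 1.50388.
  rho(2) = -0.23616 / 1.50388 = -0.1570.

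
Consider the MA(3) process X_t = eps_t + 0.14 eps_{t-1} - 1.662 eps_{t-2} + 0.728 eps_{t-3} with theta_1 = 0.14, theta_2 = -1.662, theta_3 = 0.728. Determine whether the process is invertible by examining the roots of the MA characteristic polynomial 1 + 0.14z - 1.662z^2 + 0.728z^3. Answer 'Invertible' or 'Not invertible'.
\text{Not invertible}

The MA(q) characteristic polynomial is P(z) = 1 + 0.14z - 1.662z^2 + 0.728z^3.
Invertibility requires all roots to lie outside the unit circle, i.e. |z| > 1 for every root.
Degree 3: look for a simple real root z0 first, then factor out (1 - z/z0) and solve the remaining quadratic.
Testing z0 = 1.25: P(1.25) = 1 + (0.14)(1.25) + (-1.662)(1.25)^2 + (0.728)(1.25)^3
  = 1 + (0.175) + (-2.596875) + (1.421875) = 0.  So z_0 = 1.25 is a root, |z_0| = 1.25.
Divide out the factor (1 - 0.8 z) = (1 - z/z0) (since 1/z0 = 0.8):
  P(z) = (1 - 0.8 z)(1 + (0.94) z + (-0.91) z^2)
  [check: z-coef 0.94 - (0.8) = 0.14; z^2-coef -0.91 - (0.8)(0.94) = -1.662; z^3-coef -(0.8)(-0.91) = 0.728.]
Remaining roots from the quadratic factor 1 + (0.94) z + (-0.91) z^2:
  Set 1 + (0.94) z + (-0.91) z^2 = 0, i.e. a z^2 + b z + c = 0 with a = -0.91, b = 0.94, c = 1.
  Discriminant D = b^2 - 4ac = (0.94)^2 - 4*(-0.91)*1 = 0.8836 - (-3.64) = 4.5236.
  D >= 0, so the roots are real: z = (-b +/- sqrt(D)) / (2a) = (-0.94 +/- 2.126876) / (-1.82).
    z_1 = (-0.94 + 2.126876) / (-1.82) = -0.6521,   |z_1| = 0.6521.
    z_2 = (-0.94 - 2.126876) / (-1.82) = 1.6851,   |z_2| = 1.6851.
Moduli of all roots: 1.2500, 0.6521, 1.6851.
All moduli strictly greater than 1? No.
Verdict: Not invertible.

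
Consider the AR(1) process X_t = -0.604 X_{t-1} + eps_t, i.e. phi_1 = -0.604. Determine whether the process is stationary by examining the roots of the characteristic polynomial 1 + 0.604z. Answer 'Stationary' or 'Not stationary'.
\text{Stationary}

The AR(p) characteristic polynomial is P(z) = 1 + 0.604z.
Stationarity requires all roots to lie outside the unit circle, i.e. |z| > 1 for every root.
This is linear in z: 1 + (0.604) z = 0  =>  z = -1/(0.604) = -1.655629,  |z| = 1.655629.
Moduli of all roots: 1.6556.
All moduli strictly greater than 1? Yes.
Verdict: Stationary.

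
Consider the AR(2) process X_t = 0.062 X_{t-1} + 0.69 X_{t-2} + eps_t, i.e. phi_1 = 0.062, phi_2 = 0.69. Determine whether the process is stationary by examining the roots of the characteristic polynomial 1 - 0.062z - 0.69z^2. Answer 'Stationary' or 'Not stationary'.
\text{Stationary}

The AR(p) characteristic polynomial is P(z) = 1 - 0.062z - 0.69z^2.
Stationarity requires all roots to lie outside the unit circle, i.e. |z| > 1 for every root.
Set 1 + (-0.062) z + (-0.69) z^2 = 0, i.e. a z^2 + b z + c = 0 with a = -0.69, b = -0.062, c = 1.
Discriminant D = b^2 - 4ac = (-0.062)^2 - 4*(-0.69)*1 = 0.003844 - (-2.76) = 2.763844.
D >= 0, so the roots are real: z = (-b +/- sqrt(D)) / (2a) = (0.062 +/- 1.662481) / (-1.38).
  z_1 = (0.062 + 1.662481) / (-1.38) = -1.2496,   |z_1| = 1.2496.
  z_2 = (0.062 - 1.662481) / (-1.38) = 1.1598,   |z_2| = 1.1598.
Moduli of all roots: 1.2496, 1.1598.
All moduli strictly greater than 1? Yes.
Verdict: Stationary.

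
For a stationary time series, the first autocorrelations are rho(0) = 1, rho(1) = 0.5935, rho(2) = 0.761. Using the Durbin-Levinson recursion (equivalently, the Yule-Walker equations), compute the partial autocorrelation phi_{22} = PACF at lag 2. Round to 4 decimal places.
\phi_{22} = 0.6310

The PACF at lag k is phi_{kk}, the last component of the solution
to the Yule-Walker system G_k phi = r_k where
  (G_k)_{ij} = rho(|i - j|), (r_k)_i = rho(i), i,j = 1..k.
Equivalently, Durbin-Levinson gives phi_{kk} iteratively:
  phi_{11} = rho(1)
  phi_{kk} = [rho(k) - sum_{j=1..k-1} phi_{k-1,j} rho(k-j)]
            / [1 - sum_{j=1..k-1} phi_{k-1,j} rho(j)],
  phi_{k,j} = phi_{k-1,j} - phi_{kk} phi_{k-1,k-j},  j = 1..k-1.
Step k = 1:
  phi_11 = rho(1) = 0.5935.
Step k = 2:
  phi_22 = [rho(2) - phi_11 rho(1)] / [1 - phi_11 rho(1)] = [0.761 - (0.5935)(0.5935)] / [1 - (0.5935)(0.5935)]
         = 0.40875775 / 0.64775775 = 0.631.
Therefore phi_{22} = 0.6310.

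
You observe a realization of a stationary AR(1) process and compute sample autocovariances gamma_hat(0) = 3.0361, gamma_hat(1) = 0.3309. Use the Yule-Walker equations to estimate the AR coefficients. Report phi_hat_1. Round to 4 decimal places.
\hat\phi_{1} = 0.1090

The Yule-Walker equations for an AR(p) process read, in matrix form,
  Gamma_p phi = r_p,   with   (Gamma_p)_{ij} = gamma(|i - j|),
                       (r_p)_i = gamma(i),   i,j = 1..p.
Substitute the sample gammas (Toeplitz matrix and right-hand side of size 1):
  Gamma_p = [[3.0361]]
  r_p     = [0.3309]
With p = 1 this is the single equation gamma(0) phi_1 = gamma(1):
  phi_hat_1 = gamma(1) / gamma(0) = 0.3309 / 3.0361 = 0.1090.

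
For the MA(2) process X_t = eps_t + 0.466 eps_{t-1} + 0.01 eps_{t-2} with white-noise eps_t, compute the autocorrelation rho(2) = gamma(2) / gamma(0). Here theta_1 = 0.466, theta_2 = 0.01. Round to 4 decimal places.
\rho(2) = 0.0082

For an MA(q) process with theta_0 = 1, the autocovariance is
  gamma(k) = sigma^2 * sum_{i=0..q-k} theta_i * theta_{i+k},
and rho(k) = gamma(k) / gamma(0). Sigma^2 cancels.
  numerator   = (1)*(0.01) = 0.01.
  denominator = (1)^2 + (0.466)^2 + (0.01)^2 = 1.217256.
  rho(2) = 0.01 / 1.217256 = 0.0082.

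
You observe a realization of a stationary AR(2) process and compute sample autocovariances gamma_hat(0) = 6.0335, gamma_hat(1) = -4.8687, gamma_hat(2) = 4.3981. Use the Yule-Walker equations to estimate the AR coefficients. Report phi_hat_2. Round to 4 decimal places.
\hat\phi_{2} = 0.2230

The Yule-Walker equations for an AR(p) process read, in matrix form,
  Gamma_p phi = r_p,   with   (Gamma_p)_{ij} = gamma(|i - j|),
                       (r_p)_i = gamma(i),   i,j = 1..p.
Substitute the sample gammas (Toeplitz matrix and right-hand side of size 2):
  Gamma_p = [[6.0335, -4.8687], [-4.8687, 6.0335]]
  r_p     = [-4.8687, 4.3981]
Written out:
  6.0335 phi_1 - 4.8687 phi_2 = -4.8687
  -4.8687 phi_1 + 6.0335 phi_2 = 4.3981
Solve by Cramer's rule:
  det = gamma(0)^2 - gamma(1)^2 = (6.0335)^2 - (-4.8687)^2 = 36.40312225 - 23.70423969 = 12.69888256
  phi_hat_1 = [gamma(1) gamma(0) - gamma(1) gamma(2)] / det = [(-4.8687)(6.0335) - (-4.8687)(4.3981)] / 12.69888256 = -7.96227198 / 12.69888256 = -0.627
  phi_hat_2 = [gamma(0) gamma(2) - gamma(1)^2] / det = [(6.0335)(4.3981) - (-4.8687)^2] / 12.69888256 = 2.83169666 / 12.69888256 = 0.223
So phi_hat = [-0.6270, 0.2230].
Therefore phi_hat_2 = 0.2230.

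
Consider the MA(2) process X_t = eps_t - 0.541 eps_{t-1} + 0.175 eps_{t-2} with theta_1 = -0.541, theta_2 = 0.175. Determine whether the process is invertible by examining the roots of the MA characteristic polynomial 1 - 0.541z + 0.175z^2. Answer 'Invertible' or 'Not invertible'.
\text{Invertible}

The MA(q) characteristic polynomial is P(z) = 1 - 0.541z + 0.175z^2.
Invertibility requires all roots to lie outside the unit circle, i.e. |z| > 1 for every root.
Set 1 + (-0.541) z + (0.175) z^2 = 0, i.e. a z^2 + b z + c = 0 with a = 0.175, b = -0.541, c = 1.
Discriminant D = b^2 - 4ac = (-0.541)^2 - 4*(0.175)*1 = 0.292681 - (0.7) = -0.407319.
D < 0, so the roots are the complex-conjugate pair z = (-b +/- i sqrt(-D)) / (2a) = 1.5457 +/- 1.8235i.
For a conjugate pair |z|^2 = z * conj(z) = (product of roots) = c/a = 1/(0.175) = 5.714286, so |z| = sqrt(5.714286) = 2.3905 for both roots.
Moduli of all roots: 2.3905, 2.3905.
All moduli strictly greater than 1? Yes.
Verdict: Invertible.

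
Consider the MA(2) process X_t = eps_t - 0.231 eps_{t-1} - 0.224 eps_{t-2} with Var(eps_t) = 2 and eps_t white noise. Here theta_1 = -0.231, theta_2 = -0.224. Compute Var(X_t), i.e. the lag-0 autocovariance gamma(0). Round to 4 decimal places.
\gamma(0) = 2.2071

For an MA(q) process X_t = eps_t + sum_i theta_i eps_{t-i} with
Var(eps_t) = sigma^2, the variance is
  gamma(0) = sigma^2 * (1 + sum_i theta_i^2).
  sum_i theta_i^2 = (-0.231)^2 + (-0.224)^2 = 0.053361 + 0.050176 = 0.103537.
  gamma(0) = 2 * (1 + 0.103537) = 2 * 1.103537 = 2.207074, which rounds to 2.2071.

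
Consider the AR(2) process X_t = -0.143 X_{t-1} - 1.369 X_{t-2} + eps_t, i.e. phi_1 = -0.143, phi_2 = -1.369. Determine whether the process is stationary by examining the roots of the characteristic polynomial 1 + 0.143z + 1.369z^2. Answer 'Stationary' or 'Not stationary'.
\text{Not stationary}

The AR(p) characteristic polynomial is P(z) = 1 + 0.143z + 1.369z^2.
Stationarity requires all roots to lie outside the unit circle, i.e. |z| > 1 for every root.
Set 1 + (0.143) z + (1.369) z^2 = 0, i.e. a z^2 + b z + c = 0 with a = 1.369, b = 0.143, c = 1.
Discriminant D = b^2 - 4ac = (0.143)^2 - 4*(1.369)*1 = 0.020449 - (5.476) = -5.455551.
D < 0, so the roots are the complex-conjugate pair z = (-b +/- i sqrt(-D)) / (2a) = -0.0522 +/- 0.8531i.
For a conjugate pair |z|^2 = z * conj(z) = (product of roots) = c/a = 1/(1.369) = 0.73046, so |z| = sqrt(0.73046) = 0.8547 for both roots.
Moduli of all roots: 0.8547, 0.8547.
All moduli strictly greater than 1? No.
Verdict: Not stationary.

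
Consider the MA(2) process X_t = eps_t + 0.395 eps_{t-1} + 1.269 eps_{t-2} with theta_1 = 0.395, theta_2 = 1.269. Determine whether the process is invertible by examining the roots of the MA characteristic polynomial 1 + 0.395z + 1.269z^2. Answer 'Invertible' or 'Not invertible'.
\text{Not invertible}

The MA(q) characteristic polynomial is P(z) = 1 + 0.395z + 1.269z^2.
Invertibility requires all roots to lie outside the unit circle, i.e. |z| > 1 for every root.
Set 1 + (0.395) z + (1.269) z^2 = 0, i.e. a z^2 + b z + c = 0 with a = 1.269, b = 0.395, c = 1.
Discriminant D = b^2 - 4ac = (0.395)^2 - 4*(1.269)*1 = 0.156025 - (5.076) = -4.919975.
D < 0, so the roots are the complex-conjugate pair z = (-b +/- i sqrt(-D)) / (2a) = -0.1556 +/- 0.874i.
For a conjugate pair |z|^2 = z * conj(z) = (product of roots) = c/a = 1/(1.269) = 0.788022, so |z| = sqrt(0.788022) = 0.8877 for both roots.
Moduli of all roots: 0.8877, 0.8877.
All moduli strictly greater than 1? No.
Verdict: Not invertible.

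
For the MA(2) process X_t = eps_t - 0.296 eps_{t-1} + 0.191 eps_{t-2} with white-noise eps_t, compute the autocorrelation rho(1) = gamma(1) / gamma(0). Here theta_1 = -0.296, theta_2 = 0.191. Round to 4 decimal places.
\rho(1) = -0.3136

For an MA(q) process with theta_0 = 1, the autocovariance is
  gamma(k) = sigma^2 * sum_{i=0..q-k} theta_i * theta_{i+k},
and rho(k) = gamma(k) / gamma(0). Sigma^2 cancels.
  numerator   = (1)*(-0.296) + (-0.296)*(0.191) = -0.352536.
  denominator = (1)^2 + (-0.296)^2 + (0.191)^2 = 1.124097.
  rho(1) = -0.352536 / 1.124097 = -0.3136.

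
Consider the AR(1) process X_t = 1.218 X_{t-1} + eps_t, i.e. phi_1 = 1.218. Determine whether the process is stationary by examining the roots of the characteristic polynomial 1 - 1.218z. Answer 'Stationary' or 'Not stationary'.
\text{Not stationary}

The AR(p) characteristic polynomial is P(z) = 1 - 1.218z.
Stationarity requires all roots to lie outside the unit circle, i.e. |z| > 1 for every root.
This is linear in z: 1 + (-1.218) z = 0  =>  z = -1/(-1.218) = 0.821018,  |z| = 0.821018.
Moduli of all roots: 0.8210.
All moduli strictly greater than 1? No.
Verdict: Not stationary.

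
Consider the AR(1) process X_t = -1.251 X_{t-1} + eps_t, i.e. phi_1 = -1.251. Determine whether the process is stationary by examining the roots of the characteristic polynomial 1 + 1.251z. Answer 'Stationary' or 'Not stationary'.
\text{Not stationary}

The AR(p) characteristic polynomial is P(z) = 1 + 1.251z.
Stationarity requires all roots to lie outside the unit circle, i.e. |z| > 1 for every root.
This is linear in z: 1 + (1.251) z = 0  =>  z = -1/(1.251) = -0.799361,  |z| = 0.799361.
Moduli of all roots: 0.7994.
All moduli strictly greater than 1? No.
Verdict: Not stationary.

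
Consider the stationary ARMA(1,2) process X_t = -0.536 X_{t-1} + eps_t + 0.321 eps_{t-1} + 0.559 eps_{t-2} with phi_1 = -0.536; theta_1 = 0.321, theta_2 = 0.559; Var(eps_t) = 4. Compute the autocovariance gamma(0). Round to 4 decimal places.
\gamma(0) = 6.7363

Multiply the model equation by X_{t-k} and take expectations. With theta_0 = psi_0 = 1 and psi_j the MA(infinity) weights, this gives
  gamma(k) - sum_i phi_i gamma(k-i) = c_k,
  c_k = sigma^2 * sum_{j=k..q} theta_j psi_{j-k}   (c_k = 0 for k > q),
using gamma(-m) = gamma(m).
psi-weights needed (psi_j = theta_j + sum_i phi_i psi_{j-i}):
  psi_1 = theta_1 + phi_1 = 0.321 + (-0.536) = -0.215
  psi_2 = theta_2 + phi_1 psi_1 = 0.559 + (-0.536)(-0.215) = 0.67424
Right-hand sides:
  c_0 = sigma^2 (1 + theta_1 psi_1 + theta_2 psi_2) = 4 * (1 + (0.321)(-0.215) + (0.559)(0.67424)) = 4 * 1.307885 = 5.231541
  c_1 = sigma^2 (theta_1 + theta_2 psi_1) = 4 * (0.321 + (0.559)(-0.215)) = 0.80326
  c_2 = sigma^2 theta_2 = 4 * (0.559) = 2.236
Equations for k = 0 and k = 1 (AR order 1):
  gamma(0) = phi_1 gamma(1) + c_0
  gamma(1) = phi_1 gamma(0) + c_1
Substituting the second into the first: gamma(0) (1 - phi_1^2) = c_0 + phi_1 c_1, so
  gamma(0) = (c_0 + phi_1 c_1) / (1 - phi_1^2) = (5.231541 + (-0.536)(0.80326)) / (1 - (-0.536)^2) = 4.800993 / 0.712704 = 6.736307.
Therefore gamma(0) = 6.7363 (to 4 decimal places).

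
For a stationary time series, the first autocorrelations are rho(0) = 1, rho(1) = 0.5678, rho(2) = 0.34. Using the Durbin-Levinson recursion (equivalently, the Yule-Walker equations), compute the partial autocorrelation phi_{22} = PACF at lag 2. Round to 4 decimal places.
\phi_{22} = 0.0260

The PACF at lag k is phi_{kk}, the last component of the solution
to the Yule-Walker system G_k phi = r_k where
  (G_k)_{ij} = rho(|i - j|), (r_k)_i = rho(i), i,j = 1..k.
Equivalently, Durbin-Levinson gives phi_{kk} iteratively:
  phi_{11} = rho(1)
  phi_{kk} = [rho(k) - sum_{j=1..k-1} phi_{k-1,j} rho(k-j)]
            / [1 - sum_{j=1..k-1} phi_{k-1,j} rho(j)],
  phi_{k,j} = phi_{k-1,j} - phi_{kk} phi_{k-1,k-j},  j = 1..k-1.
Step k = 1:
  phi_11 = rho(1) = 0.5678.
Step k = 2:
  phi_22 = [rho(2) - phi_11 rho(1)] / [1 - phi_11 rho(1)] = [0.34 - (0.5678)(0.5678)] / [1 - (0.5678)(0.5678)]
         = 0.01760316 / 0.67760316 = 0.026.
Therefore phi_{22} = 0.0260.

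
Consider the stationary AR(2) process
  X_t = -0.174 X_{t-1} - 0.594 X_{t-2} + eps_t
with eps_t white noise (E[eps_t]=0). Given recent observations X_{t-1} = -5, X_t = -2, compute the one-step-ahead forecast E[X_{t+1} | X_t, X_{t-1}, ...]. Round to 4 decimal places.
E[X_{t+1} \mid \mathcal F_t] = 3.3180

For an AR(p) model X_t = c + sum_i phi_i X_{t-i} + eps_t, the
one-step-ahead conditional mean is
  E[X_{t+1} | X_t, ...] = c + sum_i phi_i X_{t+1-i}.
Substitute known values:
  E[X_{t+1} | ...] = (-0.174) * (-2) + (-0.594) * (-5)
                   = 3.3180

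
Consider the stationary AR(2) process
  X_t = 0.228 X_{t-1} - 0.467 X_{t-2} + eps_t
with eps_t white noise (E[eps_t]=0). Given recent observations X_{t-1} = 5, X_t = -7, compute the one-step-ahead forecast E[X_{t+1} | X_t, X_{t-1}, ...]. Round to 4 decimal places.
E[X_{t+1} \mid \mathcal F_t] = -3.9310

For an AR(p) model X_t = c + sum_i phi_i X_{t-i} + eps_t, the
one-step-ahead conditional mean is
  E[X_{t+1} | X_t, ...] = c + sum_i phi_i X_{t+1-i}.
Substitute known values:
  E[X_{t+1} | ...] = (0.228) * (-7) + (-0.467) * (5)
                   = -3.9310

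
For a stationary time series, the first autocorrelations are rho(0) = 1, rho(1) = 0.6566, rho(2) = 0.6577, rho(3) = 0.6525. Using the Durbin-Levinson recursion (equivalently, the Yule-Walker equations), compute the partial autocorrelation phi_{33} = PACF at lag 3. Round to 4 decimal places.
\phi_{33} = 0.2740

The PACF at lag k is phi_{kk}, the last component of the solution
to the Yule-Walker system G_k phi = r_k where
  (G_k)_{ij} = rho(|i - j|), (r_k)_i = rho(i), i,j = 1..k.
Equivalently, Durbin-Levinson gives phi_{kk} iteratively:
  phi_{11} = rho(1)
  phi_{kk} = [rho(k) - sum_{j=1..k-1} phi_{k-1,j} rho(k-j)]
            / [1 - sum_{j=1..k-1} phi_{k-1,j} rho(j)],
  phi_{k,j} = phi_{k-1,j} - phi_{kk} phi_{k-1,k-j},  j = 1..k-1.
Step k = 1:
  phi_11 = rho(1) = 0.6566.
Step k = 2:
  phi_22 = [rho(2) - phi_11 rho(1)] / [1 - phi_11 rho(1)] = [0.6577 - (0.6566)(0.6566)] / [1 - (0.6566)(0.6566)]
         = 0.22657644 / 0.56887644 = 0.398288.
  Update: phi_21 = phi_11 - phi_22 phi_11 = 0.6566 - (0.398288)(0.6566) = 0.395084.
Step k = 3:
  phi_33 = [rho(3) - phi_21 rho(2) - phi_22 rho(1)] / [1 - phi_21 rho(1) - phi_22 rho(2)]
    numerator   = 0.6525 - (0.395084)(0.6577) - (0.398288)(0.6566) = 0.13113737
    denominator = 1 - (0.395084)(0.6566) - (0.398288)(0.6577) = 0.47863385
  phi_33 = 0.13113737 / 0.47863385 = 0.274.
Therefore phi_{33} = 0.2740.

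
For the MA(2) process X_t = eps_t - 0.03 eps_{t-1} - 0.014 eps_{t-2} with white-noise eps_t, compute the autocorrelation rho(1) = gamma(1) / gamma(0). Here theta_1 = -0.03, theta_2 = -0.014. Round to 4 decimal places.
\rho(1) = -0.0295

For an MA(q) process with theta_0 = 1, the autocovariance is
  gamma(k) = sigma^2 * sum_{i=0..q-k} theta_i * theta_{i+k},
and rho(k) = gamma(k) / gamma(0). Sigma^2 cancels.
  numerator   = (1)*(-0.03) + (-0.03)*(-0.014) = -0.02958.
  denominator = (1)^2 + (-0.03)^2 + (-0.014)^2 = 1.001096.
  rho(1) = -0.02958 / 1.001096 = -0.0295.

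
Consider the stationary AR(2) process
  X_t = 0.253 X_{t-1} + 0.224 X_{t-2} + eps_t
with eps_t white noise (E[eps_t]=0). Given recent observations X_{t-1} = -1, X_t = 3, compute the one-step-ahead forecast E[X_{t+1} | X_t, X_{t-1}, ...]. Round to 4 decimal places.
E[X_{t+1} \mid \mathcal F_t] = 0.5350

For an AR(p) model X_t = c + sum_i phi_i X_{t-i} + eps_t, the
one-step-ahead conditional mean is
  E[X_{t+1} | X_t, ...] = c + sum_i phi_i X_{t+1-i}.
Substitute known values:
  E[X_{t+1} | ...] = (0.253) * (3) + (0.224) * (-1)
                   = 0.5350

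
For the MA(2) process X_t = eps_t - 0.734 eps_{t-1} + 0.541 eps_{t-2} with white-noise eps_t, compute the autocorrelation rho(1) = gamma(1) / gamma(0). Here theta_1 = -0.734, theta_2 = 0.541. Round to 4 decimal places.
\rho(1) = -0.6176

For an MA(q) process with theta_0 = 1, the autocovariance is
  gamma(k) = sigma^2 * sum_{i=0..q-k} theta_i * theta_{i+k},
and rho(k) = gamma(k) / gamma(0). Sigma^2 cancels.
  numerator   = (1)*(-0.734) + (-0.734)*(0.541) = -1.131094.
  denominator = (1)^2 + (-0.734)^2 + (0.541)^2 = 1.831437.
  rho(1) = -1.131094 / 1.831437 = -0.6176.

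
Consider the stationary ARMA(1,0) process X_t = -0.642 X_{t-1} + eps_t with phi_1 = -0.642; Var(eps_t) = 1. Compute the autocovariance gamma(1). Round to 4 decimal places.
\gamma(1) = -1.0921

Multiply the model equation by X_{t-k} and take expectations. With theta_0 = psi_0 = 1 and psi_j the MA(infinity) weights, this gives
  gamma(k) - sum_i phi_i gamma(k-i) = c_k,
  c_k = sigma^2 * sum_{j=k..q} theta_j psi_{j-k}   (c_k = 0 for k > q),
using gamma(-m) = gamma(m).
Pure AR (q = 0): c_0 = sigma^2 = 1, c_k = 0 for k >= 1.
Equations for k = 0 and k = 1 (AR order 1):
  gamma(0) = phi_1 gamma(1) + c_0
  gamma(1) = phi_1 gamma(0) + c_1
Substituting the second into the first: gamma(0) (1 - phi_1^2) = c_0 + phi_1 c_1, so
  gamma(0) = c_0 / (1 - phi_1^2) = 1 / (1 - (-0.642)^2) = 1 / 0.587836 = 1.701155.
  gamma(1) = phi_1 gamma(0) = (-0.642)(1.701155) = -1.092141.
Therefore gamma(1) = -1.0921 (to 4 decimal places).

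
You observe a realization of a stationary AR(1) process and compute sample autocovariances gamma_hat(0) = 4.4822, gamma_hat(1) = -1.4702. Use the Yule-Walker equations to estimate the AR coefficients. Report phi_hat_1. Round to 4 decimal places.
\hat\phi_{1} = -0.3280

The Yule-Walker equations for an AR(p) process read, in matrix form,
  Gamma_p phi = r_p,   with   (Gamma_p)_{ij} = gamma(|i - j|),
                       (r_p)_i = gamma(i),   i,j = 1..p.
Substitute the sample gammas (Toeplitz matrix and right-hand side of size 1):
  Gamma_p = [[4.4822]]
  r_p     = [-1.4702]
With p = 1 this is the single equation gamma(0) phi_1 = gamma(1):
  phi_hat_1 = gamma(1) / gamma(0) = -1.4702 / 4.4822 = -0.3280.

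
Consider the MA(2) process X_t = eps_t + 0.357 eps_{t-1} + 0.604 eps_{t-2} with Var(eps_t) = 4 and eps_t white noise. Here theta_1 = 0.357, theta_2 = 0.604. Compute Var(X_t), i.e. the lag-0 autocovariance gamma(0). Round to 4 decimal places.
\gamma(0) = 5.9691

For an MA(q) process X_t = eps_t + sum_i theta_i eps_{t-i} with
Var(eps_t) = sigma^2, the variance is
  gamma(0) = sigma^2 * (1 + sum_i theta_i^2).
  sum_i theta_i^2 = (0.357)^2 + (0.604)^2 = 0.127449 + 0.364816 = 0.492265.
  gamma(0) = 4 * (1 + 0.492265) = 4 * 1.492265 = 5.96906, which rounds to 5.9691.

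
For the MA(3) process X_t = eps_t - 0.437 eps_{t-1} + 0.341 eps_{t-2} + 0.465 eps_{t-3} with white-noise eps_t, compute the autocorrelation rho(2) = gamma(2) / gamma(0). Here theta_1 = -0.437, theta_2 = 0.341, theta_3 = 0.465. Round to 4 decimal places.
\rho(2) = 0.0904

For an MA(q) process with theta_0 = 1, the autocovariance is
  gamma(k) = sigma^2 * sum_{i=0..q-k} theta_i * theta_{i+k},
and rho(k) = gamma(k) / gamma(0). Sigma^2 cancels.
  numerator   = (1)*(0.341) + (-0.437)*(0.465) = 0.137795.
  denominator = (1)^2 + (-0.437)^2 + (0.341)^2 + (0.465)^2 = 1.523475.
  rho(2) = 0.137795 / 1.523475 = 0.0904.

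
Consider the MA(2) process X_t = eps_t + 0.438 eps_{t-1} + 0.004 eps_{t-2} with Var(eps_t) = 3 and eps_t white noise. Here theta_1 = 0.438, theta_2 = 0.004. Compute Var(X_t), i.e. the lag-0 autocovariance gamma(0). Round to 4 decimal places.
\gamma(0) = 3.5756

For an MA(q) process X_t = eps_t + sum_i theta_i eps_{t-i} with
Var(eps_t) = sigma^2, the variance is
  gamma(0) = sigma^2 * (1 + sum_i theta_i^2).
  sum_i theta_i^2 = (0.438)^2 + (0.004)^2 = 0.191844 + 0.000016 = 0.19186.
  gamma(0) = 3 * (1 + 0.19186) = 3 * 1.19186 = 3.57558, which rounds to 3.5756.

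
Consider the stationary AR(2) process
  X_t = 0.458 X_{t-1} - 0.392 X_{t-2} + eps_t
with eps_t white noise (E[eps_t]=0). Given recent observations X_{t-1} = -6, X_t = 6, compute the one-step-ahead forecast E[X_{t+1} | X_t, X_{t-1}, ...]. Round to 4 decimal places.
E[X_{t+1} \mid \mathcal F_t] = 5.1000

For an AR(p) model X_t = c + sum_i phi_i X_{t-i} + eps_t, the
one-step-ahead conditional mean is
  E[X_{t+1} | X_t, ...] = c + sum_i phi_i X_{t+1-i}.
Substitute known values:
  E[X_{t+1} | ...] = (0.458) * (6) + (-0.392) * (-6)
                   = 5.1000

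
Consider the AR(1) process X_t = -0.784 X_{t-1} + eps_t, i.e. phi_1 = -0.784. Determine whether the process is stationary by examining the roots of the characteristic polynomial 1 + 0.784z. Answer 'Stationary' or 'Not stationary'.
\text{Stationary}

The AR(p) characteristic polynomial is P(z) = 1 + 0.784z.
Stationarity requires all roots to lie outside the unit circle, i.e. |z| > 1 for every root.
This is linear in z: 1 + (0.784) z = 0  =>  z = -1/(0.784) = -1.27551,  |z| = 1.27551.
Moduli of all roots: 1.2755.
All moduli strictly greater than 1? Yes.
Verdict: Stationary.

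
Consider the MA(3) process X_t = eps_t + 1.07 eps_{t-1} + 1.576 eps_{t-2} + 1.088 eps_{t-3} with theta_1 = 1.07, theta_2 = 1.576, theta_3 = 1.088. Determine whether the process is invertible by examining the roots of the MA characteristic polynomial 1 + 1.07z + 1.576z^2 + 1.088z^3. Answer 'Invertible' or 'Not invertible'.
\text{Not invertible}

The MA(q) characteristic polynomial is P(z) = 1 + 1.07z + 1.576z^2 + 1.088z^3.
Invertibility requires all roots to lie outside the unit circle, i.e. |z| > 1 for every root.
Degree 3: look for a simple real root z0 first, then factor out (1 - z/z0) and solve the remaining quadratic.
Testing z0 = -1.25: P(-1.25) = 1 + (1.07)(-1.25) + (1.576)(-1.25)^2 + (1.088)(-1.25)^3
  = 1 + (-1.3375) + (2.4625) + (-2.125) = 0.  So z_0 = -1.25 is a root, |z_0| = 1.25.
Divide out the factor (1 + 0.8 z) = (1 - z/z0) (since 1/z0 = -0.8):
  P(z) = (1 + 0.8 z)(1 + (0.27) z + (1.36) z^2)
  [check: z-coef 0.27 - (-0.8) = 1.07; z^2-coef 1.36 - (-0.8)(0.27) = 1.576; z^3-coef -(-0.8)(1.36) = 1.088.]
Remaining roots from the quadratic factor 1 + (0.27) z + (1.36) z^2:
  Set 1 + (0.27) z + (1.36) z^2 = 0, i.e. a z^2 + b z + c = 0 with a = 1.36, b = 0.27, c = 1.
  Discriminant D = b^2 - 4ac = (0.27)^2 - 4*(1.36)*1 = 0.0729 - (5.44) = -5.3671.
  D < 0, so the roots are the complex-conjugate pair z = (-b +/- i sqrt(-D)) / (2a) = -0.0993 +/- 0.8517i.
  For a conjugate pair |z|^2 = z * conj(z) = (product of roots) = c/a = 1/(1.36) = 0.735294, so |z| = sqrt(0.735294) = 0.8575 for both roots.
Moduli of all roots: 1.2500, 0.8575, 0.8575.
All moduli strictly greater than 1? No.
Verdict: Not invertible.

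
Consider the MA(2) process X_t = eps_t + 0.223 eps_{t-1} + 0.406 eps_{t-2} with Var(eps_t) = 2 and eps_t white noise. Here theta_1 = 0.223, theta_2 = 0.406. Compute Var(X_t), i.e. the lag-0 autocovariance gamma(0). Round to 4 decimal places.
\gamma(0) = 2.4291

For an MA(q) process X_t = eps_t + sum_i theta_i eps_{t-i} with
Var(eps_t) = sigma^2, the variance is
  gamma(0) = sigma^2 * (1 + sum_i theta_i^2).
  sum_i theta_i^2 = (0.223)^2 + (0.406)^2 = 0.049729 + 0.164836 = 0.214565.
  gamma(0) = 2 * (1 + 0.214565) = 2 * 1.214565 = 2.42913, which rounds to 2.4291.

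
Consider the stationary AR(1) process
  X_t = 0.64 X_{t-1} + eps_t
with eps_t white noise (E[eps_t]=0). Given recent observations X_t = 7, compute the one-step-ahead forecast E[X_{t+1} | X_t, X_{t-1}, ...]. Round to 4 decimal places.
E[X_{t+1} \mid \mathcal F_t] = 4.4800

For an AR(p) model X_t = c + sum_i phi_i X_{t-i} + eps_t, the
one-step-ahead conditional mean is
  E[X_{t+1} | X_t, ...] = c + sum_i phi_i X_{t+1-i}.
Substitute known values:
  E[X_{t+1} | ...] = (0.64) * (7)
                   = 4.4800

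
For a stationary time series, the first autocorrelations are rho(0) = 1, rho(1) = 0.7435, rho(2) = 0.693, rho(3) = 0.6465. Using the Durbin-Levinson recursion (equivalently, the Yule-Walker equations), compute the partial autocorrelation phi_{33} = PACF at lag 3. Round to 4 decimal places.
\phi_{33} = 0.1480

The PACF at lag k is phi_{kk}, the last component of the solution
to the Yule-Walker system G_k phi = r_k where
  (G_k)_{ij} = rho(|i - j|), (r_k)_i = rho(i), i,j = 1..k.
Equivalently, Durbin-Levinson gives phi_{kk} iteratively:
  phi_{11} = rho(1)
  phi_{kk} = [rho(k) - sum_{j=1..k-1} phi_{k-1,j} rho(k-j)]
            / [1 - sum_{j=1..k-1} phi_{k-1,j} rho(j)],
  phi_{k,j} = phi_{k-1,j} - phi_{kk} phi_{k-1,k-j},  j = 1..k-1.
Step k = 1:
  phi_11 = rho(1) = 0.7435.
Step k = 2:
  phi_22 = [rho(2) - phi_11 rho(1)] / [1 - phi_11 rho(1)] = [0.693 - (0.7435)(0.7435)] / [1 - (0.7435)(0.7435)]
         = 0.14020775 / 0.44720775 = 0.313518.
  Update: phi_21 = phi_11 - phi_22 phi_11 = 0.7435 - (0.313518)(0.7435) = 0.510399.
Step k = 3:
  phi_33 = [rho(3) - phi_21 rho(2) - phi_22 rho(1)] / [1 - phi_21 rho(1) - phi_22 rho(2)]
    numerator   = 0.6465 - (0.510399)(0.693) - (0.313518)(0.7435) = 0.05969257
    denominator = 1 - (0.510399)(0.7435) - (0.313518)(0.693) = 0.40325007
  phi_33 = 0.05969257 / 0.40325007 = 0.148.
Therefore phi_{33} = 0.1480.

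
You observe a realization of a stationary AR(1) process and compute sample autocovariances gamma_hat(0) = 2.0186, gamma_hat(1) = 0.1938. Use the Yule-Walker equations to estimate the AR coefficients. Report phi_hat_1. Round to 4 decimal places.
\hat\phi_{1} = 0.0960

The Yule-Walker equations for an AR(p) process read, in matrix form,
  Gamma_p phi = r_p,   with   (Gamma_p)_{ij} = gamma(|i - j|),
                       (r_p)_i = gamma(i),   i,j = 1..p.
Substitute the sample gammas (Toeplitz matrix and right-hand side of size 1):
  Gamma_p = [[2.0186]]
  r_p     = [0.1938]
With p = 1 this is the single equation gamma(0) phi_1 = gamma(1):
  phi_hat_1 = gamma(1) / gamma(0) = 0.1938 / 2.0186 = 0.0960.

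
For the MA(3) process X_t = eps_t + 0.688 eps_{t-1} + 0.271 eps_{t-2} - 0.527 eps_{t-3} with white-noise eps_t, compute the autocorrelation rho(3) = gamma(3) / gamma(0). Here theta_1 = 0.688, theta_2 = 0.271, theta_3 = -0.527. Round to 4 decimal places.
\rho(3) = -0.2888

For an MA(q) process with theta_0 = 1, the autocovariance is
  gamma(k) = sigma^2 * sum_{i=0..q-k} theta_i * theta_{i+k},
and rho(k) = gamma(k) / gamma(0). Sigma^2 cancels.
  numerator   = (1)*(-0.527) = -0.527.
  denominator = (1)^2 + (0.688)^2 + (0.271)^2 + (-0.527)^2 = 1.824514.
  rho(3) = -0.527 / 1.824514 = -0.2888.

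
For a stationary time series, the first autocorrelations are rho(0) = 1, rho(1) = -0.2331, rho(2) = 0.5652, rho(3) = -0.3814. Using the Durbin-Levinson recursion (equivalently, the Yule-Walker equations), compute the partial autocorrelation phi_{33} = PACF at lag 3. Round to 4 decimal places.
\phi_{33} = -0.2910

The PACF at lag k is phi_{kk}, the last component of the solution
to the Yule-Walker system G_k phi = r_k where
  (G_k)_{ij} = rho(|i - j|), (r_k)_i = rho(i), i,j = 1..k.
Equivalently, Durbin-Levinson gives phi_{kk} iteratively:
  phi_{11} = rho(1)
  phi_{kk} = [rho(k) - sum_{j=1..k-1} phi_{k-1,j} rho(k-j)]
            / [1 - sum_{j=1..k-1} phi_{k-1,j} rho(j)],
  phi_{k,j} = phi_{k-1,j} - phi_{kk} phi_{k-1,k-j},  j = 1..k-1.
Step k = 1:
  phi_11 = rho(1) = -0.2331.
Step k = 2:
  phi_22 = [rho(2) - phi_11 rho(1)] / [1 - phi_11 rho(1)] = [0.5652 - (-0.2331)(-0.2331)] / [1 - (-0.2331)(-0.2331)]
         = 0.51086439 / 0.94566439 = 0.540217.
  Update: phi_21 = phi_11 - phi_22 phi_11 = -0.2331 - (0.540217)(-0.2331) = -0.107175.
Step k = 3:
  phi_33 = [rho(3) - phi_21 rho(2) - phi_22 rho(1)] / [1 - phi_21 rho(1) - phi_22 rho(2)]
    numerator   = -0.3814 - (-0.107175)(0.5652) - (0.540217)(-0.2331) = -0.19489983
    denominator = 1 - (-0.107175)(-0.2331) - (0.540217)(0.5652) = 0.66968654
  phi_33 = -0.19489983 / 0.66968654 = -0.291.
Therefore phi_{33} = -0.2910.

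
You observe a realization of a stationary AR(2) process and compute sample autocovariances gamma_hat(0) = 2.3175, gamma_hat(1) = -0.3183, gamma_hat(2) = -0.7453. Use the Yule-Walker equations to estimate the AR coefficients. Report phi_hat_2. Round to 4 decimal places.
\hat\phi_{2} = -0.3470

The Yule-Walker equations for an AR(p) process read, in matrix form,
  Gamma_p phi = r_p,   with   (Gamma_p)_{ij} = gamma(|i - j|),
                       (r_p)_i = gamma(i),   i,j = 1..p.
Substitute the sample gammas (Toeplitz matrix and right-hand side of size 2):
  Gamma_p = [[2.3175, -0.3183], [-0.3183, 2.3175]]
  r_p     = [-0.3183, -0.7453]
Written out:
  2.3175 phi_1 - 0.3183 phi_2 = -0.3183
  -0.3183 phi_1 + 2.3175 phi_2 = -0.7453
Solve by Cramer's rule:
  det = gamma(0)^2 - gamma(1)^2 = (2.3175)^2 - (-0.3183)^2 = 5.37080625 - 0.10131489 = 5.26949136
  phi_hat_1 = [gamma(1) gamma(0) - gamma(1) gamma(2)] / det = [(-0.3183)(2.3175) - (-0.3183)(-0.7453)] / 5.26949136 = -0.97488924 / 5.26949136 = -0.185
  phi_hat_2 = [gamma(0) gamma(2) - gamma(1)^2] / det = [(2.3175)(-0.7453) - (-0.3183)^2] / 5.26949136 = -1.82854764 / 5.26949136 = -0.347
So phi_hat = [-0.1850, -0.3470].
Therefore phi_hat_2 = -0.3470.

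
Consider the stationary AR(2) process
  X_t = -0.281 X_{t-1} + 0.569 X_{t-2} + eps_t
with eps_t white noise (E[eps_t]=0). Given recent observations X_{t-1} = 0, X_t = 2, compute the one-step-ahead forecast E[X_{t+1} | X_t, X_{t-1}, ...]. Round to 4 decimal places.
E[X_{t+1} \mid \mathcal F_t] = -0.5620

For an AR(p) model X_t = c + sum_i phi_i X_{t-i} + eps_t, the
one-step-ahead conditional mean is
  E[X_{t+1} | X_t, ...] = c + sum_i phi_i X_{t+1-i}.
Substitute known values:
  E[X_{t+1} | ...] = (-0.281) * (2) + (0.569) * (0)
                   = -0.5620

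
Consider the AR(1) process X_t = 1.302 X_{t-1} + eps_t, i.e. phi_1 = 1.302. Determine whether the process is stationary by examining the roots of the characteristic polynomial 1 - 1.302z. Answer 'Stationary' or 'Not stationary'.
\text{Not stationary}

The AR(p) characteristic polynomial is P(z) = 1 - 1.302z.
Stationarity requires all roots to lie outside the unit circle, i.e. |z| > 1 for every root.
This is linear in z: 1 + (-1.302) z = 0  =>  z = -1/(-1.302) = 0.768049,  |z| = 0.768049.
Moduli of all roots: 0.7680.
All moduli strictly greater than 1? No.
Verdict: Not stationary.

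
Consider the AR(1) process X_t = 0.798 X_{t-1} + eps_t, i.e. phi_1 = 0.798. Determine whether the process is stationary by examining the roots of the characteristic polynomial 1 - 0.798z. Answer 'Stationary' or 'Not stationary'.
\text{Stationary}

The AR(p) characteristic polynomial is P(z) = 1 - 0.798z.
Stationarity requires all roots to lie outside the unit circle, i.e. |z| > 1 for every root.
This is linear in z: 1 + (-0.798) z = 0  =>  z = -1/(-0.798) = 1.253133,  |z| = 1.253133.
Moduli of all roots: 1.2531.
All moduli strictly greater than 1? Yes.
Verdict: Stationary.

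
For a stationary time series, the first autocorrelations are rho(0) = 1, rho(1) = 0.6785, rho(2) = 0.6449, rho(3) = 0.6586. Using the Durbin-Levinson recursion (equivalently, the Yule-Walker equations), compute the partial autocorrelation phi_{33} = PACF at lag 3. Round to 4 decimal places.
\phi_{33} = 0.2909

The PACF at lag k is phi_{kk}, the last component of the solution
to the Yule-Walker system G_k phi = r_k where
  (G_k)_{ij} = rho(|i - j|), (r_k)_i = rho(i), i,j = 1..k.
Equivalently, Durbin-Levinson gives phi_{kk} iteratively:
  phi_{11} = rho(1)
  phi_{kk} = [rho(k) - sum_{j=1..k-1} phi_{k-1,j} rho(k-j)]
            / [1 - sum_{j=1..k-1} phi_{k-1,j} rho(j)],
  phi_{k,j} = phi_{k-1,j} - phi_{kk} phi_{k-1,k-j},  j = 1..k-1.
Step k = 1:
  phi_11 = rho(1) = 0.6785.
Step k = 2:
  phi_22 = [rho(2) - phi_11 rho(1)] / [1 - phi_11 rho(1)] = [0.6449 - (0.6785)(0.6785)] / [1 - (0.6785)(0.6785)]
         = 0.18453775 / 0.53963775 = 0.341966.
  Update: phi_21 = phi_11 - phi_22 phi_11 = 0.6785 - (0.341966)(0.6785) = 0.446476.
Step k = 3:
  phi_33 = [rho(3) - phi_21 rho(2) - phi_22 rho(1)] / [1 - phi_21 rho(1) - phi_22 rho(2)]
    numerator   = 0.6586 - (0.446476)(0.6449) - (0.341966)(0.6785) = 0.13864366
    denominator = 1 - (0.446476)(0.6785) - (0.341966)(0.6449) = 0.47653212
  phi_33 = 0.13864366 / 0.47653212 = 0.2909.
Therefore phi_{33} = 0.2909.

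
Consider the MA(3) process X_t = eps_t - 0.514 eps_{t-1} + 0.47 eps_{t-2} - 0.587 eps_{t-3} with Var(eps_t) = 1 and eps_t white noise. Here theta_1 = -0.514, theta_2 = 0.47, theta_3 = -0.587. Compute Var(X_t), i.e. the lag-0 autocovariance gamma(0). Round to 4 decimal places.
\gamma(0) = 1.8297

For an MA(q) process X_t = eps_t + sum_i theta_i eps_{t-i} with
Var(eps_t) = sigma^2, the variance is
  gamma(0) = sigma^2 * (1 + sum_i theta_i^2).
  sum_i theta_i^2 = (-0.514)^2 + (0.47)^2 + (-0.587)^2 = 0.264196 + 0.2209 + 0.344569 = 0.829665.
  gamma(0) = 1 * (1 + 0.829665) = 1 * 1.829665 = 1.829665, which rounds to 1.8297.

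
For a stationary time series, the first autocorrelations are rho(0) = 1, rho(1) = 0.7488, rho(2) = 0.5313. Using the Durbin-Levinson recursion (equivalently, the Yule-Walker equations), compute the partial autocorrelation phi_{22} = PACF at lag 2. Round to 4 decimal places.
\phi_{22} = -0.0669

The PACF at lag k is phi_{kk}, the last component of the solution
to the Yule-Walker system G_k phi = r_k where
  (G_k)_{ij} = rho(|i - j|), (r_k)_i = rho(i), i,j = 1..k.
Equivalently, Durbin-Levinson gives phi_{kk} iteratively:
  phi_{11} = rho(1)
  phi_{kk} = [rho(k) - sum_{j=1..k-1} phi_{k-1,j} rho(k-j)]
            / [1 - sum_{j=1..k-1} phi_{k-1,j} rho(j)],
  phi_{k,j} = phi_{k-1,j} - phi_{kk} phi_{k-1,k-j},  j = 1..k-1.
Step k = 1:
  phi_11 = rho(1) = 0.7488.
Step k = 2:
  phi_22 = [rho(2) - phi_11 rho(1)] / [1 - phi_11 rho(1)] = [0.5313 - (0.7488)(0.7488)] / [1 - (0.7488)(0.7488)]
         = -0.02940144 / 0.43929856 = -0.0669.
Therefore phi_{22} = -0.0669.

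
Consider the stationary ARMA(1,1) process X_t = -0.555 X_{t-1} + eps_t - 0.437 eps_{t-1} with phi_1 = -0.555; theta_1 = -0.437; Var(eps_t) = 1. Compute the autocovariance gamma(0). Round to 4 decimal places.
\gamma(0) = 2.4221

Multiply the model equation by X_{t-k} and take expectations. With theta_0 = psi_0 = 1 and psi_j the MA(infinity) weights, this gives
  gamma(k) - sum_i phi_i gamma(k-i) = c_k,
  c_k = sigma^2 * sum_{j=k..q} theta_j psi_{j-k}   (c_k = 0 for k > q),
using gamma(-m) = gamma(m).
psi-weights needed (psi_j = theta_j + sum_i phi_i psi_{j-i}):
  psi_1 = theta_1 + phi_1 = -0.437 + (-0.555) = -0.992
Right-hand sides:
  c_0 = sigma^2 (1 + theta_1 psi_1) = 1 * (1 + (-0.437)(-0.992)) = 1 * 1.433504 = 1.433504
  c_1 = sigma^2 theta_1 = 1 * (-0.437) = -0.437
  c_2 = 0
Equations for k = 0 and k = 1 (AR order 1):
  gamma(0) = phi_1 gamma(1) + c_0
  gamma(1) = phi_1 gamma(0) + c_1
Substituting the second into the first: gamma(0) (1 - phi_1^2) = c_0 + phi_1 c_1, so
  gamma(0) = (c_0 + phi_1 c_1) / (1 - phi_1^2) = (1.433504 + (-0.555)(-0.437)) / (1 - (-0.555)^2) = 1.676039 / 0.691975 = 2.422109.
Therefore gamma(0) = 2.4221 (to 4 decimal places).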